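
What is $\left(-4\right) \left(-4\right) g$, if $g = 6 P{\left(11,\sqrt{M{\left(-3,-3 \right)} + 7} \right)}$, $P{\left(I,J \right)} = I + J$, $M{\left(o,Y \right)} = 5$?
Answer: $1056 + 192 \sqrt{3} \approx 1388.6$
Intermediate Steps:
$g = 66 + 12 \sqrt{3}$ ($g = 6 \left(11 + \sqrt{5 + 7}\right) = 6 \left(11 + \sqrt{12}\right) = 6 \left(11 + 2 \sqrt{3}\right) = 66 + 12 \sqrt{3} \approx 86.785$)
$\left(-4\right) \left(-4\right) g = \left(-4\right) \left(-4\right) \left(66 + 12 \sqrt{3}\right) = 16 \left(66 + 12 \sqrt{3}\right) = 1056 + 192 \sqrt{3}$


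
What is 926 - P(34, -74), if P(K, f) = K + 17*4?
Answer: 824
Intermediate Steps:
P(K, f) = 68 + K (P(K, f) = K + 68 = 68 + K)
926 - P(34, -74) = 926 - (68 + 34) = 926 - 1*102 = 926 - 102 = 824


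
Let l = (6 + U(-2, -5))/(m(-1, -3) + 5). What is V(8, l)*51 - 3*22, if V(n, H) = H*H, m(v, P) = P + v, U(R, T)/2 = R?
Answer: 138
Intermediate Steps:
U(R, T) = 2*R
l = 2 (l = (6 + 2*(-2))/((-3 - 1) + 5) = (6 - 4)/(-4 + 5) = 2/1 = 2*1 = 2)
V(n, H) = H²
V(8, l)*51 - 3*22 = 2²*51 - 3*22 = 4*51 - 66 = 204 - 66 = 138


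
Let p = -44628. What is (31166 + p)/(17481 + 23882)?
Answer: -13462/41363 ≈ -0.32546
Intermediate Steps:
(31166 + p)/(17481 + 23882) = (31166 - 44628)/(17481 + 23882) = -13462/41363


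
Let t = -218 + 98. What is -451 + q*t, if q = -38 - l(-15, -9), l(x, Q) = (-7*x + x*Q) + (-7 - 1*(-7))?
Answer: 32909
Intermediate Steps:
l(x, Q) = -7*x + Q*x (l(x, Q) = (-7*x + Q*x) + (-7 + 7) = (-7*x + Q*x) + 0 = -7*x + Q*x)
q = -278 (q = -38 - (-15)*(-7 - 9) = -38 - (-15)*(-16) = -38 - 1*240 = -38 - 240 = -278)
t = -120
-451 + q*t = -451 - 278*(-120) = -451 + 33360 = 32909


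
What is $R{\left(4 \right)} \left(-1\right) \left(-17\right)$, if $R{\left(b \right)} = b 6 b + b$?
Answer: $1700$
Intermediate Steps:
$R{\left(b \right)} = b + 6 b^{2}$ ($R{\left(b \right)} = 6 b b + b = 6 b^{2} + b = b + 6 b^{2}$)
$R{\left(4 \right)} \left(-1\right) \left(-17\right) = 4 \left(1 + 6 \cdot 4\right) \left(-1\right) \left(-17\right) = 4 \left(1 + 24\right) \left(-1\right) \left(-17\right) = 4 \cdot 25 \left(-1\right) \left(-17\right) = 100 \left(-1\right) \left(-17\right) = \left(-100\right) \left(-17\right) = 1700$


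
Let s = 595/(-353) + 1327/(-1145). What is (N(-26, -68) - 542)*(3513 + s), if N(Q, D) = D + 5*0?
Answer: -173087768278/80837 ≈ -2.1412e+6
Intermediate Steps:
N(Q, D) = D (N(Q, D) = D + 0 = D)
s = -1149706/404185 (s = 595*(-1/353) + 1327*(-1/1145) = -595/353 - 1327/1145 = -1149706/404185 ≈ -2.8445)
(N(-26, -68) - 542)*(3513 + s) = (-68 - 542)*(3513 - 1149706/404185) = -610*1418752199/404185 = -173087768278/80837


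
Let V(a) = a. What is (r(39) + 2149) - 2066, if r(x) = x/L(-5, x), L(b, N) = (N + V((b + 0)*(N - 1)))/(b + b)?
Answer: 12923/151 ≈ 85.583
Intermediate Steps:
L(b, N) = (N + b*(-1 + N))/(2*b) (L(b, N) = (N + (b + 0)*(N - 1))/(b + b) = (N + b*(-1 + N))/((2*b)) = (N + b*(-1 + N))*(1/(2*b)) = (N + b*(-1 + N))/(2*b))
r(x) = x/(-½ + 2*x/5) (r(x) = x/(((½)*(x - 5*(-1 + x))/(-5))) = x/(((½)*(-⅕)*(x + (5 - 5*x)))) = x/(((½)*(-⅕)*(5 - 4*x))) = x/(-½ + 2*x/5))
(r(39) + 2149) - 2066 = (10*39/(-5 + 4*39) + 2149) - 2066 = (10*39/(-5 + 156) + 2149) - 2066 = (10*39/151 + 2149) - 2066 = (10*39*(1/151) + 2149) - 2066 = (390/151 + 2149) - 2066 = 324889/151 - 2066 = 12923/151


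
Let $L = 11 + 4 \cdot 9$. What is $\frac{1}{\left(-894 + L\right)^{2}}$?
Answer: $\frac{1}{717409} \approx 1.3939 \cdot 10^{-6}$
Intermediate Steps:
$L = 47$ ($L = 11 + 36 = 47$)
$\frac{1}{\left(-894 + L\right)^{2}} = \frac{1}{\left(-894 + 47\right)^{2}} = \frac{1}{\left(-847\right)^{2}} = \frac{1}{717409}$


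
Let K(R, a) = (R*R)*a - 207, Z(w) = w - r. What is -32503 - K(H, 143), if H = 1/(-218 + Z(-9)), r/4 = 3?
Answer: -1844779959/57121 ≈ -32296.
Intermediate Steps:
r = 12 (r = 4*3 = 12)
Z(w) = -12 + w (Z(w) = w - 1*12 = w - 12 = -12 + w)
H = -1/239 (H = 1/(-218 + (-12 - 9)) = 1/(-218 - 21) = 1/(-239) = -1/239 ≈ -0.0041841)
K(R, a) = -207 + a*R**2 (K(R, a) = R**2*a - 207 = a*R**2 - 207 = -207 + a*R**2)
-32503 - K(H, 143) = -32503 - (-207 + 143*(-1/239)**2) = -32503 - (-207 + 143*(1/57121)) = -32503 - (-207 + 143/57121) = -32503 - 1*(-11823904/57121) = -32503 + 11823904/57121 = -1844779959/57121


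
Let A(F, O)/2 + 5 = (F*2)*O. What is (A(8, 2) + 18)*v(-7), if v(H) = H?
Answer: -504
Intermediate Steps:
A(F, O) = -10 + 4*F*O (A(F, O) = -10 + 2*((F*2)*O) = -10 + 2*((2*F)*O) = -10 + 2*(2*F*O) = -10 + 4*F*O)
(A(8, 2) + 18)*v(-7) = ((-10 + 4*8*2) + 18)*(-7) = ((-10 + 64) + 18)*(-7) = (54 + 18)*(-7) = 72*(-7) = -504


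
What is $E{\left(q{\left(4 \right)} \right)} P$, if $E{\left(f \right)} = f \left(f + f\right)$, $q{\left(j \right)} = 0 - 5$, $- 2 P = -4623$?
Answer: $115575$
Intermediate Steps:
$P = \frac{4623}{2}$ ($P = \left(- \frac{1}{2}\right) \left(-4623\right) = \frac{4623}{2} \approx 2311.5$)
$q{\left(j \right)} = -5$ ($q{\left(j \right)} = 0 - 5 = -5$)
$E{\left(f \right)} = 2 f^{2}$ ($E{\left(f \right)} = f 2 f = 2 f^{2}$)
$E{\left(q{\left(4 \right)} \right)} P = 2 \left(-5\right)^{2} \cdot \frac{4623}{2} = 2 \cdot 25 \cdot \frac{4623}{2} = 50 \cdot \frac{4623}{2} = 115575$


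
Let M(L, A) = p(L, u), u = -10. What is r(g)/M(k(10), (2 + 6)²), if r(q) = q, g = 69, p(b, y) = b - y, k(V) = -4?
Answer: 23/2 ≈ 11.500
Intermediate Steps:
M(L, A) = 10 + L (M(L, A) = L - 1*(-10) = L + 10 = 10 + L)
r(g)/M(k(10), (2 + 6)²) = 69/(10 - 4) = 69/6 = 69*(⅙) = 23/2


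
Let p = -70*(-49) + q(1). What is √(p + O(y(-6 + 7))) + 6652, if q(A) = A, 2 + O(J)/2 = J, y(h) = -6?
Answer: 6652 + √3415 ≈ 6710.4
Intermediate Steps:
O(J) = -4 + 2*J
p = 3431 (p = -70*(-49) + 1 = 3430 + 1 = 3431)
√(p + O(y(-6 + 7))) + 6652 = √(3431 + (-4 + 2*(-6))) + 6652 = √(3431 + (-4 - 12)) + 6652 = √(3431 - 16) + 6652 = √3415 + 6652 = 6652 + √3415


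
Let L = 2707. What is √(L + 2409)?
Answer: 2*√1279 ≈ 71.526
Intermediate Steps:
√(L + 2409) = √(2707 + 2409) = √5116 = 2*√1279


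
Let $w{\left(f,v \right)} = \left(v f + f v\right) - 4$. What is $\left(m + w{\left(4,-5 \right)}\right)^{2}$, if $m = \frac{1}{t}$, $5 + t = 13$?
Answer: $\frac{123201}{64} \approx 1925.0$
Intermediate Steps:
$t = 8$ ($t = -5 + 13 = 8$)
$w{\left(f,v \right)} = -4 + 2 f v$ ($w{\left(f,v \right)} = \left(f v + f v\right) - 4 = 2 f v - 4 = -4 + 2 f v$)
$m = \frac{1}{8} \approx 0.125$
$\left(m + w{\left(4,-5 \right)}\right)^{2} = \left(\frac{1}{8} + \left(-4 + 2 \cdot 4 \left(-5\right)\right)\right)^{2} = \left(\frac{1}{8} - 44\right)^{2} = \left(- \frac{351}{8}\right)^{2} = \frac{123201}{64}$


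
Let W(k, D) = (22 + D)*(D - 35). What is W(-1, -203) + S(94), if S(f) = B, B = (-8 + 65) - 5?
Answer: 43130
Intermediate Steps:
W(k, D) = (-35 + D)*(22 + D) (W(k, D) = (22 + D)*(-35 + D) = (-35 + D)*(22 + D))
B = 52 (B = 57 - 5 = 52)
S(f) = 52
W(-1, -203) + S(94) = (-770 + (-203)**2 - 13*(-203)) + 52 = (-770 + 41209 + 2639) + 52 = 43078 + 52 = 43130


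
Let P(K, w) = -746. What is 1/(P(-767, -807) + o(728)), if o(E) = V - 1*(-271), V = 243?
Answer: -1/232 ≈ -0.0043103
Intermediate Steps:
o(E) = 514 (o(E) = 243 - 1*(-271) = 243 + 271 = 514)
1/(P(-767, -807) + o(728)) = 1/(-746 + 514) = 1/(-232) = -1/232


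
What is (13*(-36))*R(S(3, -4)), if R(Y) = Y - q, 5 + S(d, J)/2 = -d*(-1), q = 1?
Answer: 2340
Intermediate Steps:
S(d, J) = -10 + 2*d (S(d, J) = -10 + 2*(-d*(-1)) = -10 + 2*(-(-1)*d) = -10 + 2*d)
R(Y) = -1 + Y (R(Y) = Y - 1*1 = Y - 1 = -1 + Y)
(13*(-36))*R(S(3, -4)) = (13*(-36))*(-1 + (-10 + 2*3)) = -468*(-1 + (-10 + 6)) = -468*(-1 - 4) = -468*(-5) = 2340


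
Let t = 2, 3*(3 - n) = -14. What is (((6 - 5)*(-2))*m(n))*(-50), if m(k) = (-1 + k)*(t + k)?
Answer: 58000/9 ≈ 6444.4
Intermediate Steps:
n = 23/3 (n = 3 - 1/3*(-14) = 3 + 14/3 = 23/3 ≈ 7.6667)
m(k) = (-1 + k)*(2 + k)
(((6 - 5)*(-2))*m(n))*(-50) = (((6 - 5)*(-2))*(-2 + 23/3 + (23/3)**2))*(-50) = ((1*(-2))*(-2 + 23/3 + 529/9))*(-50) = -2*580/9*(-50) = -1160/9*(-50) = 58000/9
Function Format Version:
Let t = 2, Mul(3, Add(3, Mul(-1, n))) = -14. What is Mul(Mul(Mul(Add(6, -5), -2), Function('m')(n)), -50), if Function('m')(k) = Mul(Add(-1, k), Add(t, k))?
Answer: Rational(58000, 9) ≈ 6444.4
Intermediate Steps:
n = Rational(23, 3) (n = Add(3, Mul(Rational(-1, 3), -14)) = Add(3, Rational(14, 3)) = Rational(23, 3) ≈ 7.6667)
Function('m')(k) = Mul(Add(-1, k), Add(2, k))
Mul(Mul(Mul(Add(6, -5), -2), Function('m')(n)), -50) = Mul(Mul(Mul(Add(6, -5), -2), Add(-2, Rational(23, 3), Pow(Rational(23, 3), 2))), -50) = Mul(Mul(Mul(1, -2), Add(-2, Rational(23, 3), Rational(529, 9))), -50) = Mul(Mul(-2, Rational(580, 9)), -50) = Mul(Rational(-1160, 9), -50) = Rational(58000, 9)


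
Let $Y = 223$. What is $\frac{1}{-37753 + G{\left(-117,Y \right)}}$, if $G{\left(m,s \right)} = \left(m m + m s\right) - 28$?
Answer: $- \frac{1}{50183} \approx -1.9927 \cdot 10^{-5}$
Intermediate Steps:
$G{\left(m,s \right)} = -28 + m^{2} + m s$ ($G{\left(m,s \right)} = \left(m^{2} + m s\right) - 28 = -28 + m^{2} + m s$)
$\frac{1}{-37753 + G{\left(-117,Y \right)}} = \frac{1}{-37753 - \left(26119 - 13689\right)} = \frac{1}{-37753 - 12430} = \frac{1}{-50183} = - \frac{1}{50183}$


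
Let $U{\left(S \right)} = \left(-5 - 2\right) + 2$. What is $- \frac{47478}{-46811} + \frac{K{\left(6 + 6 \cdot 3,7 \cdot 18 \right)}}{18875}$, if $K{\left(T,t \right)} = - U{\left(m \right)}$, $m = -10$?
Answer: $\frac{179276261}{176711525} \approx 1.0145$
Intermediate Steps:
$U{\left(S \right)} = -5$ ($U{\left(S \right)} = -7 + 2 = -5$)
$K{\left(T,t \right)} = 5$ ($K{\left(T,t \right)} = \left(-1\right) \left(-5\right) = 5$)
$- \frac{47478}{-46811} + \frac{K{\left(6 + 6 \cdot 3,7 \cdot 18 \right)}}{18875} = - \frac{47478}{-46811} + \frac{5}{18875} = \left(-47478\right) \left(- \frac{1}{46811}\right) + 5 \cdot \frac{1}{18875} = \frac{47478}{46811} + \frac{1}{3775} = \frac{179276261}{176711525}$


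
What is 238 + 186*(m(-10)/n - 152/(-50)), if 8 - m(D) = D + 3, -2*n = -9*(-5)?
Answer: 16986/25 ≈ 679.44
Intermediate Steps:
n = -45/2 (n = -(-9)*(-5)/2 = -½*45 = -45/2 ≈ -22.500)
m(D) = 5 - D (m(D) = 8 - (D + 3) = 8 - (3 + D) = 8 + (-3 - D) = 5 - D)
238 + 186*(m(-10)/n - 152/(-50)) = 238 + 186*((5 - 1*(-10))/(-45/2) - 152/(-50)) = 238 + 186*((5 + 10)*(-2/45) - 152*(-1/50)) = 238 + 186*(15*(-2/45) + 76/25) = 238 + 186*(-⅔ + 76/25) = 238 + 186*(178/75) = 238 + 11036/25 = 16986/25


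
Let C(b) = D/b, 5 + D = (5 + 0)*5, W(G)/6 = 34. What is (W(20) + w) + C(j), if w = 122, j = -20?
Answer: 325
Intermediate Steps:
W(G) = 204 (W(G) = 6*34 = 204)
D = 20 (D = -5 + (5 + 0)*5 = -5 + 5*5 = -5 + 25 = 20)
C(b) = 20/b
(W(20) + w) + C(j) = (204 + 122) + 20/(-20) = 326 + 20*(-1/20) = 326 - 1 = 325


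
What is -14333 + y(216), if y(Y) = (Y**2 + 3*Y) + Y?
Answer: 33187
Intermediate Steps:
y(Y) = Y**2 + 4*Y
-14333 + y(216) = -14333 + 216*(4 + 216) = -14333 + 216*220 = -14333 + 47520 = 33187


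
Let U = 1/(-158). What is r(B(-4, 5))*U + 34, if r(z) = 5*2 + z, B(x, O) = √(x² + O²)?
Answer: 2681/79 - √41/158 ≈ 33.896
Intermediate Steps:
B(x, O) = √(O² + x²)
r(z) = 10 + z
U = -1/158 ≈ -0.0063291
r(B(-4, 5))*U + 34 = (10 + √(5² + (-4)²))*(-1/158) + 34 = (10 + √(25 + 16))*(-1/158) + 34 = (10 + √41)*(-1/158) + 34 = (-5/79 - √41/158) + 34 = 2681/79 - √41/158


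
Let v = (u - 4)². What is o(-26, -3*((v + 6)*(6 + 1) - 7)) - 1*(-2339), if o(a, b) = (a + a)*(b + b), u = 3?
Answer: 15443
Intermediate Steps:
v = 1 (v = (3 - 4)² = (-1)² = 1)
o(a, b) = 4*a*b (o(a, b) = (2*a)*(2*b) = 4*a*b)
o(-26, -3*((v + 6)*(6 + 1) - 7)) - 1*(-2339) = 4*(-26)*(-3*((1 + 6)*(6 + 1) - 7)) - 1*(-2339) = 4*(-26)*(-3*(7*7 - 7)) + 2339 = 4*(-26)*(-3*(49 - 7)) + 2339 = 4*(-26)*(-3*42) + 2339 = 4*(-26)*(-126) + 2339 = 13104 + 2339 = 15443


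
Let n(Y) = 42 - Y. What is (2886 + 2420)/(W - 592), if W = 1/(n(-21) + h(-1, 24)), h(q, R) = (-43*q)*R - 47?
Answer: -5560688/620415 ≈ -8.9628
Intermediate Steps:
h(q, R) = -47 - 43*R*q (h(q, R) = -43*R*q - 47 = -47 - 43*R*q)
W = 1/1048 (W = 1/((42 - 1*(-21)) + (-47 - 43*24*(-1))) = 1/((42 + 21) + (-47 + 1032)) = 1/(63 + 985) = 1/1048 ≈ 0.00095420)
(2886 + 2420)/(W - 592) = (2886 + 2420)/(1/1048 - 592) = 5306/(-620415/1048) = 5306*(-1048/620415) = -5560688/620415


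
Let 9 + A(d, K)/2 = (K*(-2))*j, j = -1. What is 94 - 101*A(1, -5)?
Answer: 3932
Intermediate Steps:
A(d, K) = -18 + 4*K (A(d, K) = -18 + 2*((K*(-2))*(-1)) = -18 + 2*(-2*K*(-1)) = -18 + 2*(2*K) = -18 + 4*K)
94 - 101*A(1, -5) = 94 - 101*(-18 + 4*(-5)) = 94 - 101*(-18 - 20) = 94 - 101*(-38) = 94 + 3838 = 3932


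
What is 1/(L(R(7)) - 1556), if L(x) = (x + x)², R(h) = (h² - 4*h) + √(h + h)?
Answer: -11/13560 + 7*√14/13560 ≈ 0.0011203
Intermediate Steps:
R(h) = h² - 4*h + √2*√h (R(h) = (h² - 4*h) + √(2*h) = (h² - 4*h) + √2*√h = h² - 4*h + √2*√h)
L(x) = 4*x² (L(x) = (2*x)² = 4*x²)
1/(L(R(7)) - 1556) = 1/(4*(7² - 4*7 + √2*√7)² - 1556) = 1/(4*(49 - 28 + √14)² - 1556) = 1/(4*(21 + √14)² - 1556) = 1/(-1556 + 4*(21 + √14)²)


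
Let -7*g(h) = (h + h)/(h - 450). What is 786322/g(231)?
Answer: 28700753/11 ≈ 2.6092e+6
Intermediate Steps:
g(h) = -2*h/(7*(-450 + h)) (g(h) = -(h + h)/(7*(h - 450)) = -2*h/(7*(-450 + h)))
786322/g(231) = 786322/((-2*231/(-3150 + 7*231))) = 786322/((-2*231/(-3150 + 1617))) = 786322/((-2*231/(-1533))) = 786322/((-2*231*(-1/1533))) = 786322/(22/73) = 786322*(73/22) = 28700753/11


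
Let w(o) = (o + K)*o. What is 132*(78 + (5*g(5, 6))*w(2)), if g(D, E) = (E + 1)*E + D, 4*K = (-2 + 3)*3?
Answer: 180906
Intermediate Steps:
K = ¾ (K = ((-2 + 3)*3)/4 = (1*3)/4 = (¼)*3 = ¾ ≈ 0.75000)
w(o) = o*(¾ + o) (w(o) = (o + ¾)*o = (¾ + o)*o = o*(¾ + o))
g(D, E) = D + E*(1 + E) (g(D, E) = (1 + E)*E + D = E*(1 + E) + D = D + E*(1 + E))
132*(78 + (5*g(5, 6))*w(2)) = 132*(78 + (5*(5 + 6 + 6²))*((¼)*2*(3 + 4*2))) = 132*(78 + (5*(5 + 6 + 36))*((¼)*2*(3 + 8))) = 132*(78 + (5*47)*((¼)*2*11)) = 132*(78 + 235*(11/2)) = 132*(78 + 2585/2) = 132*(2741/2) = 180906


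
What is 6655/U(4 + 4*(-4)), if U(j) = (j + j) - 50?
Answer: -6655/74 ≈ -89.932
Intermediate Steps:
U(j) = -50 + 2*j (U(j) = 2*j - 50 = -50 + 2*j)
6655/U(4 + 4*(-4)) = 6655/(-50 + 2*(4 + 4*(-4))) = 6655/(-50 + 2*(4 - 16)) = 6655/(-50 + 2*(-12)) = 6655/(-50 - 24) = 6655/(-74) = 6655*(-1/74) = -6655/74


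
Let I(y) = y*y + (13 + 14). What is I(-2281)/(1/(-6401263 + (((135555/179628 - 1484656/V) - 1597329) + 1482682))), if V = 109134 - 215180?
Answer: -26908160062190842635459/793701287 ≈ -3.3902e+13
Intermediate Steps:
V = -106046
I(y) = 27 + y² (I(y) = y² + 27 = 27 + y²)
I(-2281)/(1/(-6401263 + (((135555/179628 - 1484656/V) - 1597329) + 1482682))) = (27 + (-2281)²)/(1/(-6401263 + (((135555/179628 - 1484656/(-106046)) - 1597329) + 1482682))) = (27 + 5202961)/(1/(-6401263 + (((135555*(1/179628) - 1484656*(-1/106046)) - 1597329) + 1482682))) = 5202988/(1/(-6401263 + (((45185/59876 + 742328/53023) - 1597329) + 1482682))) = 5202988/(1/(-6401263 + ((46843475583/3174805148 - 1597329) + 1482682))) = 5202988/(1/(-6401263 + (-5071161488774109/3174805148 + 1482682))) = 5202988/(1/(-6401263 - 363935042327173/3174805148)) = 5202988/(1/(-20686697768429097/3174805148)) = 5202988/(-3174805148/20686697768429097) = 5202988*(-20686697768429097/3174805148) = -26908160062190842635459/793701287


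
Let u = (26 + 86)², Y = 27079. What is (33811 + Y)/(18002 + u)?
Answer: 30445/15273 ≈ 1.9934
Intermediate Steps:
u = 12544 (u = 112² = 12544)
(33811 + Y)/(18002 + u) = (33811 + 27079)/(18002 + 12544) = 60890/30546 = 60890*(1/30546) = 30445/15273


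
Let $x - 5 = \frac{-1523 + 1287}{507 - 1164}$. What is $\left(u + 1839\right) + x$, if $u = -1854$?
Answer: $- \frac{6334}{657} \approx -9.6408$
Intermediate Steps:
$x = \frac{3521}{657}$ ($x = 5 + \frac{-1523 + 1287}{507 - 1164} = 5 - \frac{236}{-657} = 5 - - \frac{236}{657} = 5 + \frac{236}{657} = \frac{3521}{657} \approx 5.3592$)
$\left(u + 1839\right) + x = \left(-1854 + 1839\right) + \frac{3521}{657} = -15 + \frac{3521}{657} = - \frac{6334}{657}$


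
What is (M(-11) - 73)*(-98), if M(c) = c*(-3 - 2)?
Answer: 1764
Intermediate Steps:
M(c) = -5*c (M(c) = c*(-5) = -5*c)
(M(-11) - 73)*(-98) = (-5*(-11) - 73)*(-98) = (55 - 73)*(-98) = -18*(-98) = 1764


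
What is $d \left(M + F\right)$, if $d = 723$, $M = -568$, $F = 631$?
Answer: $45549$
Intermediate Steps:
$d \left(M + F\right) = 723 \left(-568 + 631\right) = 723 \cdot 63 = 45549$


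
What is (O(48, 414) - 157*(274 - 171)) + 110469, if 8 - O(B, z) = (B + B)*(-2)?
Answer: 94498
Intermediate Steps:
O(B, z) = 8 + 4*B (O(B, z) = 8 - (B + B)*(-2) = 8 - 2*B*(-2) = 8 - (-4)*B = 8 + 4*B)
(O(48, 414) - 157*(274 - 171)) + 110469 = ((8 + 4*48) - 157*(274 - 171)) + 110469 = ((8 + 192) - 157*103) + 110469 = (200 - 16171) + 110469 = -15971 + 110469 = 94498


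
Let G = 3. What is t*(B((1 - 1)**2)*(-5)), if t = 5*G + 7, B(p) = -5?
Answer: 550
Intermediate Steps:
t = 22 (t = 5*3 + 7 = 15 + 7 = 22)
t*(B((1 - 1)**2)*(-5)) = 22*(-5*(-5)) = 22*25 = 550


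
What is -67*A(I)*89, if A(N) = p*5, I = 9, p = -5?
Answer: 149075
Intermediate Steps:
A(N) = -25 (A(N) = -5*5 = -25)
-67*A(I)*89 = -67*(-25)*89 = 1675*89 = 149075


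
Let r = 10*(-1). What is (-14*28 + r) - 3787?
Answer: -4189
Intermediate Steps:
r = -10
(-14*28 + r) - 3787 = (-14*28 - 10) - 3787 = (-392 - 10) - 3787 = -402 - 3787 = -4189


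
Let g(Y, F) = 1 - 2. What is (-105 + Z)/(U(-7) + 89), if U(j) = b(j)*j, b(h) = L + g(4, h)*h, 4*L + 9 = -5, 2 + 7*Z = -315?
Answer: -2104/903 ≈ -2.3300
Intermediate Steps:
Z = -317/7 (Z = -2/7 + (⅐)*(-315) = -2/7 - 45 = -317/7 ≈ -45.286)
g(Y, F) = -1
L = -7/2 (L = -9/4 + (¼)*(-5) = -9/4 - 5/4 = -7/2 ≈ -3.5000)
b(h) = -7/2 - h
U(j) = j*(-7/2 - j) (U(j) = (-7/2 - j)*j = j*(-7/2 - j))
(-105 + Z)/(U(-7) + 89) = (-105 - 317/7)/((½)*(-7)*(-7 - 2*(-7)) + 89) = -1052/(7*((½)*(-7)*(-7 + 14) + 89)) = -1052/(7*((½)*(-7)*7 + 89)) = -1052/(7*(-49/2 + 89)) = -1052/(7*129/2) = -1052/7*2/129 = -2104/903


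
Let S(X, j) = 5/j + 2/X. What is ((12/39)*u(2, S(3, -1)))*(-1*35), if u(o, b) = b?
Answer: 140/3 ≈ 46.667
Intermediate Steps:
S(X, j) = 2/X + 5/j
((12/39)*u(2, S(3, -1)))*(-1*35) = ((12/39)*(2/3 + 5/(-1)))*(-1*35) = ((12*(1/39))*(2*(⅓) + 5*(-1)))*(-35) = (4*(⅔ - 5)/13)*(-35) = ((4/13)*(-13/3))*(-35) = -4/3*(-35) = 140/3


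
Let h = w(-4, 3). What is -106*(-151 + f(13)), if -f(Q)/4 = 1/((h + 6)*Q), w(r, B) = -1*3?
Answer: 624658/39 ≈ 16017.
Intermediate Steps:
w(r, B) = -3
h = -3
f(Q) = -4/(3*Q) (f(Q) = -4/((-3 + 6)*Q) = -4/(3*Q))
-106*(-151 + f(13)) = -106*(-151 - 4/3/13) = -106*(-151 - 4/3*1/13) = -106*(-151 - 4/39) = -106*(-5893/39) = 624658/39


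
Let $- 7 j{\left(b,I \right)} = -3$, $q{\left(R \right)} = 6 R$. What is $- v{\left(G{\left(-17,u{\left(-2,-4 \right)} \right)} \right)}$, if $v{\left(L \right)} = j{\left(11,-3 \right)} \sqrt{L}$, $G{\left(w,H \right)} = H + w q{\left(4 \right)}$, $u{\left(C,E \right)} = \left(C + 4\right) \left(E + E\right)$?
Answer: $- \frac{6 i \sqrt{106}}{7} \approx - 8.8248 i$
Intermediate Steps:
$u{\left(C,E \right)} = 2 E \left(4 + C\right)$ ($u{\left(C,E \right)} = \left(4 + C\right) 2 E = 2 E \left(4 + C\right)$)
$j{\left(b,I \right)} = \frac{3}{7}$ ($j{\left(b,I \right)} = \left(- \frac{1}{7}\right) \left(-3\right) = \frac{3}{7}$)
$G{\left(w,H \right)} = H + 24 w$ ($G{\left(w,H \right)} = H + w 6 \cdot 4 = H + w 24 = H + 24 w$)
$v{\left(L \right)} = \frac{3 \sqrt{L}}{7}$
$- v{\left(G{\left(-17,u{\left(-2,-4 \right)} \right)} \right)} = - \frac{3 \sqrt{2 \left(-4\right) \left(4 - 2\right) + 24 \left(-17\right)}}{7} = - \frac{3 \sqrt{2 \left(-4\right) 2 - 408}}{7} = - \frac{3 \sqrt{-16 - 408}}{7} = - \frac{3 \sqrt{-424}}{7} = - \frac{3 \cdot 2 i \sqrt{106}}{7} = - \frac{6 i \sqrt{106}}{7}$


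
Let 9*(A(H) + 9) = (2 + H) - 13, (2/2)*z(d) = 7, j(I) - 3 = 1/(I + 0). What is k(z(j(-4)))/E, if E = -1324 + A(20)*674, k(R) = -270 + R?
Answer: 263/6716 ≈ 0.039160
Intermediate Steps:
j(I) = 3 + 1/I (j(I) = 3 + 1/(I + 0) = 3 + 1/I)
z(d) = 7
A(H) = -92/9 + H/9 (A(H) = -9 + ((2 + H) - 13)/9 = -9 + (-11 + H)/9 = -9 + (-11/9 + H/9) = -92/9 + H/9)
E = -6716 (E = -1324 + (-92/9 + (1/9)*20)*674 = -1324 + (-92/9 + 20/9)*674 = -1324 - 8*674 = -1324 - 5392 = -6716)
k(z(j(-4)))/E = (-270 + 7)/(-6716) = -263*(-1/6716) = 263/6716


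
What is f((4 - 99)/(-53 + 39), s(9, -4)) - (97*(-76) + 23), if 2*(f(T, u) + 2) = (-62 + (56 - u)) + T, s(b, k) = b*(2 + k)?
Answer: 205979/28 ≈ 7356.4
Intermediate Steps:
f(T, u) = -5 + T/2 - u/2 (f(T, u) = -2 + ((-62 + (56 - u)) + T)/2 = -2 + ((-6 - u) + T)/2 = -2 + (-6 + T - u)/2 = -2 + (-3 + T/2 - u/2) = -5 + T/2 - u/2)
f((4 - 99)/(-53 + 39), s(9, -4)) - (97*(-76) + 23) = (-5 + ((4 - 99)/(-53 + 39))/2 - 9*(2 - 4)/2) - (97*(-76) + 23) = (-5 + (-95/(-14))/2 - 9*(-2)/2) - (-7372 + 23) = (-5 + (-95*(-1/14))/2 - ½*(-18)) - 1*(-7349) = (-5 + (½)*(95/14) + 9) + 7349 = (-5 + 95/28 + 9) + 7349 = 207/28 + 7349 = 205979/28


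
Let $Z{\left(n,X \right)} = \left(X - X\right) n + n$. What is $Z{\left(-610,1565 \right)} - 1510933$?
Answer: $-1511543$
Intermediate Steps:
$Z{\left(n,X \right)} = n$ ($Z{\left(n,X \right)} = 0 n + n = 0 + n = n$)
$Z{\left(-610,1565 \right)} - 1510933 = -610 - 1510933 = -1511543$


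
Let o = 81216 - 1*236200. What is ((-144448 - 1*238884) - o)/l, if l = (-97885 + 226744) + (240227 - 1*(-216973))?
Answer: -76116/195353 ≈ -0.38963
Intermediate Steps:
o = -154984 (o = 81216 - 236200 = -154984)
l = 586059 (l = 128859 + (240227 + 216973) = 128859 + 457200 = 586059)
((-144448 - 1*238884) - o)/l = ((-144448 - 1*238884) - 1*(-154984))/586059 = ((-144448 - 238884) + 154984)*(1/586059) = (-383332 + 154984)*(1/586059) = -228348*1/586059 = -76116/195353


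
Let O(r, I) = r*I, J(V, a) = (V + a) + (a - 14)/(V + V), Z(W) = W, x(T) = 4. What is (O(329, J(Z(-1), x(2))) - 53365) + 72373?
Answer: 21640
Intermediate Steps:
J(V, a) = V + a + (-14 + a)/(2*V) (J(V, a) = (V + a) + (-14 + a)/((2*V)) = (V + a) + (-14 + a)*(1/(2*V)) = (V + a) + (-14 + a)/(2*V) = V + a + (-14 + a)/(2*V))
O(r, I) = I*r
(O(329, J(Z(-1), x(2))) - 53365) + 72373 = (((-7 + (1/2)*4 - (-1 + 4))/(-1))*329 - 53365) + 72373 = (-(-7 + 2 - 1*3)*329 - 53365) + 72373 = (-(-7 + 2 - 3)*329 - 53365) + 72373 = (-1*(-8)*329 - 53365) + 72373 = (8*329 - 53365) + 72373 = (2632 - 53365) + 72373 = -50733 + 72373 = 21640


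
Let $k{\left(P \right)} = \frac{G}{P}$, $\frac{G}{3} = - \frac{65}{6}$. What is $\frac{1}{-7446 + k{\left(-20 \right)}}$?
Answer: $- \frac{8}{59555} \approx -0.00013433$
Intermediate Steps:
$G = - \frac{65}{2}$ ($G = 3 \left(- \frac{65}{6}\right) = - \frac{65}{2} \approx -32.5$)
$k{\left(P \right)} = - \frac{65}{2 P}$
$\frac{1}{-7446 + k{\left(-20 \right)}} = \frac{1}{-7446 - \frac{65}{2 \left(-20\right)}} = \frac{1}{-7446 - - \frac{13}{8}} = \frac{1}{-7446 + \frac{13}{8}} = \frac{1}{- \frac{59555}{8}} = - \frac{8}{59555}$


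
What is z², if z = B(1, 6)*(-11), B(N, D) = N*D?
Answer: 4356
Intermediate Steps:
B(N, D) = D*N
z = -66 (z = (6*1)*(-11) = 6*(-11) = -66)
z² = (-66)² = 4356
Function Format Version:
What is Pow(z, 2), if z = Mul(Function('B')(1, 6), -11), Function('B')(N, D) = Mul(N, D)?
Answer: 4356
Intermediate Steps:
Function('B')(N, D) = Mul(D, N)
z = -66 (z = Mul(Mul(6, 1), -11) = Mul(6, -11) = -66)
Pow(z, 2) = Pow(-66, 2) = 4356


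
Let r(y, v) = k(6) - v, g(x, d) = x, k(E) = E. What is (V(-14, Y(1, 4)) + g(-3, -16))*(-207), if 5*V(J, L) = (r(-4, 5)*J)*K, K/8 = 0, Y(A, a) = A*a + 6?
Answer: 621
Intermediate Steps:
Y(A, a) = 6 + A*a
K = 0 (K = 8*0 = 0)
r(y, v) = 6 - v
V(J, L) = 0 (V(J, L) = (((6 - 1*5)*J)*0)/5 = (((6 - 5)*J)*0)/5 = ((1*J)*0)/5 = (J*0)/5 = (⅕)*0 = 0)
(V(-14, Y(1, 4)) + g(-3, -16))*(-207) = (0 - 3)*(-207) = -3*(-207) = 621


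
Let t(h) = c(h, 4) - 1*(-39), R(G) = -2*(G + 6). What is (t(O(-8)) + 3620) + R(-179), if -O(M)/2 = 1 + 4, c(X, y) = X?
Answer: 3995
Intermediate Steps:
R(G) = -12 - 2*G (R(G) = -2*(6 + G) = -12 - 2*G)
O(M) = -10 (O(M) = -2*(1 + 4) = -2*5 = -10)
t(h) = 39 + h (t(h) = h - 1*(-39) = h + 39 = 39 + h)
(t(O(-8)) + 3620) + R(-179) = ((39 - 10) + 3620) + (-12 - 2*(-179)) = (29 + 3620) + (-12 + 358) = 3649 + 346 = 3995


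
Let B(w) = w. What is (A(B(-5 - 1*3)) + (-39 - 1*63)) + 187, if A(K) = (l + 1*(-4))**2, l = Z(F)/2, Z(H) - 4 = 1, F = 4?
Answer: 349/4 ≈ 87.250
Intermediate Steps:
Z(H) = 5 (Z(H) = 4 + 1 = 5)
l = 5/2 ≈ 2.5000
A(K) = 9/4 (A(K) = (5/2 + 1*(-4))**2 = (5/2 - 4)**2 = (-3/2)**2 = 9/4)
(A(B(-5 - 1*3)) + (-39 - 1*63)) + 187 = (9/4 + (-39 - 1*63)) + 187 = (9/4 + (-39 - 63)) + 187 = (9/4 - 102) + 187 = -399/4 + 187 = 349/4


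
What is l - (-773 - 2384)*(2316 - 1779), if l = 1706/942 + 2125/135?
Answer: 7186489253/4239 ≈ 1.6953e+6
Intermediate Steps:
l = 74402/4239 (l = 1706*(1/942) + 2125*(1/135) = 853/471 + 425/27 = 74402/4239 ≈ 17.552)
l - (-773 - 2384)*(2316 - 1779) = 74402/4239 - (-773 - 2384)*(2316 - 1779) = 74402/4239 - (-3157)*537 = 74402/4239 - 1*(-1695309) = 74402/4239 + 1695309 = 7186489253/4239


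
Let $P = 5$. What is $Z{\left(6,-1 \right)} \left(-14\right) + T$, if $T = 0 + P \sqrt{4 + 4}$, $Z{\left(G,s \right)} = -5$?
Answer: $70 + 10 \sqrt{2} \approx 84.142$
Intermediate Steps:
$T = 10 \sqrt{2}$ ($T = 0 + 5 \sqrt{4 + 4} = 0 + 5 \sqrt{8} = 0 + 5 \cdot 2 \sqrt{2} = 0 + 10 \sqrt{2} = 10 \sqrt{2} \approx 14.142$)
$Z{\left(6,-1 \right)} \left(-14\right) + T = \left(-5\right) \left(-14\right) + 10 \sqrt{2} = 70 + 10 \sqrt{2}$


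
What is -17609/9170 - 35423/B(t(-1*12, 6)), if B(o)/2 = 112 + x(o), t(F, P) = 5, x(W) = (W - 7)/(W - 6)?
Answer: -164421881/1045380 ≈ -157.28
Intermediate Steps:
x(W) = (-7 + W)/(-6 + W)
B(o) = 224 + 2*(-7 + o)/(-6 + o) (B(o) = 2*(112 + (-7 + o)/(-6 + o)) = 224 + 2*(-7 + o)/(-6 + o))
-17609/9170 - 35423/B(t(-1*12, 6)) = -17609/9170 - 35423*(-6 + 5)/(2*(-679 + 113*5)) = -17609*1/9170 - 35423*(-1/(2*(-679 + 565))) = -17609/9170 - 35423/(2*(-1)*(-114)) = -17609/9170 - 35423/228 = -164421881/1045380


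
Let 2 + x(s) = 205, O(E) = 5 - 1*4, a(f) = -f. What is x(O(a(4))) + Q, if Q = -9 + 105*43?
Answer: 4709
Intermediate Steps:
O(E) = 1 (O(E) = 5 - 4 = 1)
x(s) = 203 (x(s) = -2 + 205 = 203)
Q = 4506 (Q = -9 + 4515 = 4506)
x(O(a(4))) + Q = 203 + 4506 = 4709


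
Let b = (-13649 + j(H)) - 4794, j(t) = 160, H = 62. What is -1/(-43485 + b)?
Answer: 1/61768 ≈ 1.6190e-5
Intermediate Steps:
b = -18283 (b = (-13649 + 160) - 4794 = -13489 - 4794 = -18283)
-1/(-43485 + b) = -1/(-43485 - 18283) = -1/(-61768) = -1*(-1/61768) = 1/61768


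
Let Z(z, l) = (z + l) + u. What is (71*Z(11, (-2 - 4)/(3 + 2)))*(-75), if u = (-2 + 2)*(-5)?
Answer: -52185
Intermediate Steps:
u = 0 (u = 0*(-5) = 0)
Z(z, l) = l + z (Z(z, l) = (z + l) + 0 = (l + z) + 0 = l + z)
(71*Z(11, (-2 - 4)/(3 + 2)))*(-75) = (71*((-2 - 4)/(3 + 2) + 11))*(-75) = (71*(-6/5 + 11))*(-75) = (71*(49/5))*(-75) = (3479/5)*(-75) = -52185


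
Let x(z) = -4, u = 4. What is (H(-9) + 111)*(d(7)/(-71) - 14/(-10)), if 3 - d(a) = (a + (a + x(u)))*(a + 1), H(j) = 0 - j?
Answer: 21168/71 ≈ 298.14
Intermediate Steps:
H(j) = -j
d(a) = 3 - (1 + a)*(-4 + 2*a) (d(a) = 3 - (a + (a - 4))*(a + 1) = 3 - (a + (-4 + a))*(1 + a) = 3 - (-4 + 2*a)*(1 + a) = 3 - (1 + a)*(-4 + 2*a))
(H(-9) + 111)*(d(7)/(-71) - 14/(-10)) = (-1*(-9) + 111)*((7 - 2*7² + 2*7)/(-71) - 14/(-10)) = (9 + 111)*((7 - 2*49 + 14)*(-1/71) - 14*(-⅒)) = 120*((7 - 98 + 14)*(-1/71) + 7/5) = 120*(-77*(-1/71) + 7/5) = 120*(77/71 + 7/5) = 120*(882/355) = 21168/71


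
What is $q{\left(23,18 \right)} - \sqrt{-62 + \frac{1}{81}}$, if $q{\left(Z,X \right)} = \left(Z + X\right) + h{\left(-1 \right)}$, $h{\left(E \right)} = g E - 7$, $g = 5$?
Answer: $29 - \frac{i \sqrt{5021}}{9} \approx 29.0 - 7.8732 i$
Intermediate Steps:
$h{\left(E \right)} = -7 + 5 E$ ($h{\left(E \right)} = 5 E - 7 = -7 + 5 E$)
$q{\left(Z,X \right)} = -12 + X + Z$ ($q{\left(Z,X \right)} = \left(Z + X\right) + \left(-7 + 5 \left(-1\right)\right) = \left(X + Z\right) - 12 = -12 + X + Z$)
$q{\left(23,18 \right)} - \sqrt{-62 + \frac{1}{81}} = \left(-12 + 18 + 23\right) - \sqrt{-62 + \frac{1}{81}} = 29 - \sqrt{-62 + \frac{1}{81}} = 29 - \sqrt{- \frac{5021}{81}} = 29 - \frac{i \sqrt{5021}}{9}$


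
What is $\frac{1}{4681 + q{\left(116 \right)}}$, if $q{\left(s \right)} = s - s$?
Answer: $\frac{1}{4681} \approx 0.00021363$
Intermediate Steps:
$q{\left(s \right)} = 0$
$\frac{1}{4681 + q{\left(116 \right)}} = \frac{1}{4681 + 0} = \frac{1}{4681}$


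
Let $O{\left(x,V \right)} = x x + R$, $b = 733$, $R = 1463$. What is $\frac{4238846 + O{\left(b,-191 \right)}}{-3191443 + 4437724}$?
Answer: $\frac{4777598}{1246281} \approx 3.8335$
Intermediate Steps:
$O{\left(x,V \right)} = 1463 + x^{2}$ ($O{\left(x,V \right)} = x x + 1463 = x^{2} + 1463 = 1463 + x^{2}$)
$\frac{4238846 + O{\left(b,-191 \right)}}{-3191443 + 4437724} = \frac{4238846 + \left(1463 + 733^{2}\right)}{-3191443 + 4437724} = \frac{4238846 + \left(1463 + 537289\right)}{1246281} = \left(4238846 + 538752\right) \frac{1}{1246281} = 4777598 \cdot \frac{1}{1246281} = \frac{4777598}{1246281}$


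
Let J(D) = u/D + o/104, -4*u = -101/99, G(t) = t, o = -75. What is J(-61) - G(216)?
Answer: -136115647/628056 ≈ -216.73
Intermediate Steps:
u = 101/396 (u = -(-101)/(4*99) = -¼*(-101/99) = 101/396 ≈ 0.25505)
J(D) = -75/104 + 101/(396*D) (J(D) = 101/(396*D) - 75/104 = -75/104 + 101/(396*D))
J(-61) - G(216) = (1/10296)*(2626 - 7425*(-61))/(-61) - 1*216 = (1/10296)*(-1/61)*(2626 + 452925) - 216 = (1/10296)*(-1/61)*455551 - 216 = -455551/628056 - 216 = -136115647/628056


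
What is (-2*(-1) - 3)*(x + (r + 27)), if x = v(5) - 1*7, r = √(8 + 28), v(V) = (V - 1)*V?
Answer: -46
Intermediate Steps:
v(V) = V*(-1 + V) (v(V) = (-1 + V)*V = V*(-1 + V))
r = 6 (r = √36 = 6)
x = 13 (x = 5*(-1 + 5) - 1*7 = 5*4 - 7 = 20 - 7 = 13)
(-2*(-1) - 3)*(x + (r + 27)) = (-2*(-1) - 3)*(13 + (6 + 27)) = (2 - 3)*(13 + 33) = -1*46 = -46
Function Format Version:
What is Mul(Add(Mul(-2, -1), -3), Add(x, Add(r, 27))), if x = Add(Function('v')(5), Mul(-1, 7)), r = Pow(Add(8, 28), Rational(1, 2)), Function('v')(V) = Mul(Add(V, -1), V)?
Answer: -46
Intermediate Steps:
Function('v')(V) = Mul(V, Add(-1, V)) (Function('v')(V) = Mul(Add(-1, V), V) = Mul(V, Add(-1, V)))
r = 6 (r = Pow(36, Rational(1, 2)) = 6)
x = 13 (x = Add(Mul(5, Add(-1, 5)), Mul(-1, 7)) = Add(Mul(5, 4), -7) = Add(20, -7) = 13)
Mul(Add(Mul(-2, -1), -3), Add(x, Add(r, 27))) = Mul(Add(Mul(-2, -1), -3), Add(13, Add(6, 27))) = Mul(Add(2, -3), Add(13, 33)) = Mul(-1, 46) = -46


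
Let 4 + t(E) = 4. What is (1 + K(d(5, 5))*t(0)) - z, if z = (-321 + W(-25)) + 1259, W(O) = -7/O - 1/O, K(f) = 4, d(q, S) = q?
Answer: -23433/25 ≈ -937.32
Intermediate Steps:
W(O) = -8/O
t(E) = 0 (t(E) = -4 + 4 = 0)
z = 23458/25 (z = (-321 - 8/(-25)) + 1259 = (-321 - 8*(-1/25)) + 1259 = (-321 + 8/25) + 1259 = -8017/25 + 1259 = 23458/25 ≈ 938.32)
(1 + K(d(5, 5))*t(0)) - z = (1 + 4*0) - 1*23458/25 = (1 + 0) - 23458/25 = 1 - 23458/25 = -23433/25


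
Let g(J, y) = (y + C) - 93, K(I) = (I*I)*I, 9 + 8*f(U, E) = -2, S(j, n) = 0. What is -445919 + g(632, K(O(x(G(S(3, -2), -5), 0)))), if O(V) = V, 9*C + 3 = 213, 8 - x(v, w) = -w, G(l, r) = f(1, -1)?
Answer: -1336430/3 ≈ -4.4548e+5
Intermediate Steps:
f(U, E) = -11/8 (f(U, E) = -9/8 + (1/8)*(-2) = -9/8 - 1/4 = -11/8)
G(l, r) = -11/8
x(v, w) = 8 + w (x(v, w) = 8 - (-1)*w = 8 + w)
C = 70/3 (C = -1/3 + (1/9)*213 = -1/3 + 71/3 = 70/3 ≈ 23.333)
K(I) = I**3 (K(I) = I**2*I = I**3)
g(J, y) = -209/3 + y (g(J, y) = (y + 70/3) - 93 = (70/3 + y) - 93 = -209/3 + y)
-445919 + g(632, K(O(x(G(S(3, -2), -5), 0)))) = -445919 + (-209/3 + (8 + 0)**3) = -445919 + (-209/3 + 8**3) = -445919 + (-209/3 + 512) = -445919 + 1327/3 = -1336430/3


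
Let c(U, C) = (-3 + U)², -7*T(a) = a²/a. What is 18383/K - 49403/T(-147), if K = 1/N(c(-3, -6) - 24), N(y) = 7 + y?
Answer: 7285414/21 ≈ 3.4692e+5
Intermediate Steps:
T(a) = -a/7 (T(a) = -a²/(7*a) = -a/7)
K = 1/19 (K = 1/(7 + ((-3 - 3)² - 24)) = 1/(7 + ((-6)² - 24)) = 1/(7 + (36 - 24)) = 1/(7 + 12) = 1/19 ≈ 0.052632)
18383/K - 49403/T(-147) = 18383/(1/19) - 49403/((-⅐*(-147))) = 18383*19 - 49403/21 = 349277 - 49403*1/21 = 349277 - 49403/21 = 7285414/21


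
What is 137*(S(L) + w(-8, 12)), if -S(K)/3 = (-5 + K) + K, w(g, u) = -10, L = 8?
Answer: -5891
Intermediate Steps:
S(K) = 15 - 6*K (S(K) = -3*((-5 + K) + K) = -3*(-5 + 2*K) = 15 - 6*K)
137*(S(L) + w(-8, 12)) = 137*((15 - 6*8) - 10) = 137*((15 - 48) - 10) = 137*(-33 - 10) = 137*(-43) = -5891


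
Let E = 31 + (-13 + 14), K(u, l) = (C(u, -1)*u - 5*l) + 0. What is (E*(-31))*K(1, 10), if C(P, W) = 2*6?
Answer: 37696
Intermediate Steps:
C(P, W) = 12
K(u, l) = -5*l + 12*u (K(u, l) = (12*u - 5*l) + 0 = (-5*l + 12*u) + 0 = -5*l + 12*u)
E = 32 (E = 31 + 1 = 32)
(E*(-31))*K(1, 10) = (32*(-31))*(-5*10 + 12*1) = -992*(-50 + 12) = -992*(-38) = 37696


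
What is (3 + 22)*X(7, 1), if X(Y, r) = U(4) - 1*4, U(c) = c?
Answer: 0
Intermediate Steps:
X(Y, r) = 0 (X(Y, r) = 4 - 1*4 = 4 - 4 = 0)
(3 + 22)*X(7, 1) = (3 + 22)*0 = 25*0 = 0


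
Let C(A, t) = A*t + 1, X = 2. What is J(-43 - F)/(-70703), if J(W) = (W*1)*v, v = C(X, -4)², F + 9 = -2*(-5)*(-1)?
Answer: 1176/70703 ≈ 0.016633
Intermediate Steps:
F = -19 (F = -9 - 2*(-5)*(-1) = -9 + 10*(-1) = -9 - 10 = -19)
C(A, t) = 1 + A*t
v = 49 (v = (1 + 2*(-4))² = (1 - 8)² = (-7)² = 49)
J(W) = 49*W (J(W) = (W*1)*49 = W*49 = 49*W)
J(-43 - F)/(-70703) = (49*(-43 - 1*(-19)))/(-70703) = (49*(-43 + 19))*(-1/70703) = (49*(-24))*(-1/70703) = -1176*(-1/70703) = 1176/70703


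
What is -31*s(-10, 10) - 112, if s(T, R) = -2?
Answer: -50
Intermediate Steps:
-31*s(-10, 10) - 112 = -31*(-2) - 112 = 62 - 112 = -50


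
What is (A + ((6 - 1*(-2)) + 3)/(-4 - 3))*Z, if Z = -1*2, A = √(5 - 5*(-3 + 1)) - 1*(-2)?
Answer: -6/7 - 2*√15 ≈ -8.6031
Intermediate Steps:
A = 2 + √15 (A = √(5 - 5*(-2)) + 2 = √(5 + 10) + 2 = √15 + 2 = 2 + √15 ≈ 5.8730)
Z = -2
(A + ((6 - 1*(-2)) + 3)/(-4 - 3))*Z = ((2 + √15) + ((6 - 1*(-2)) + 3)/(-4 - 3))*(-2) = ((2 + √15) + ((6 + 2) + 3)/(-7))*(-2) = ((2 + √15) + (8 + 3)*(-⅐))*(-2) = ((2 + √15) + 11*(-⅐))*(-2) = ((2 + √15) - 11/7)*(-2) = (3/7 + √15)*(-2) = -6/7 - 2*√15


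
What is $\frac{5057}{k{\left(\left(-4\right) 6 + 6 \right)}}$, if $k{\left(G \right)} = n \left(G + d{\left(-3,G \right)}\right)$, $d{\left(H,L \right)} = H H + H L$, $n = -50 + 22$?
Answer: $- \frac{5057}{1260} \approx -4.0135$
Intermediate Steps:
$n = -28$
$d{\left(H,L \right)} = H^{2} + H L$
$k{\left(G \right)} = -252 + 56 G$ ($k{\left(G \right)} = - 28 \left(G - 3 \left(-3 + G\right)\right) = - 28 \left(G - \left(-9 + 3 G\right)\right) = - 28 \left(9 - 2 G\right) = -252 + 56 G$)
$\frac{5057}{k{\left(\left(-4\right) 6 + 6 \right)}} = \frac{5057}{-252 + 56 \left(\left(-4\right) 6 + 6\right)} = \frac{5057}{-252 + 56 \left(-24 + 6\right)} = \frac{5057}{-252 + 56 \left(-18\right)} = \frac{5057}{-252 - 1008} = \frac{5057}{-1260} = 5057 \left(- \frac{1}{1260}\right) = - \frac{5057}{1260}$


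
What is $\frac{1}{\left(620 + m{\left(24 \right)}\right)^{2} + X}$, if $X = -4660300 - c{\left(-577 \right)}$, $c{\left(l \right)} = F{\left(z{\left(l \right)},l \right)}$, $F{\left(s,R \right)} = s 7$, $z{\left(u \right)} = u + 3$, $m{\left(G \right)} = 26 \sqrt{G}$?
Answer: $- \frac{2127829}{9042839495282} - \frac{16120 \sqrt{6}}{4521419747641} \approx -2.4404 \cdot 10^{-7}$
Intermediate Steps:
$z{\left(u \right)} = 3 + u$
$F{\left(s,R \right)} = 7 s$
$c{\left(l \right)} = 21 + 7 l$ ($c{\left(l \right)} = 7 \left(3 + l\right) = 21 + 7 l$)
$X = -4656282$ ($X = -4660300 - \left(21 + 7 \left(-577\right)\right) = -4660300 - \left(21 - 4039\right) = -4660300 - -4018 = -4660300 + 4018 = -4656282$)
$\frac{1}{\left(620 + m{\left(24 \right)}\right)^{2} + X} = \frac{1}{\left(620 + 26 \sqrt{24}\right)^{2} - 4656282} = \frac{1}{\left(620 + 26 \cdot 2 \sqrt{6}\right)^{2} - 4656282} = \frac{1}{\left(620 + 52 \sqrt{6}\right)^{2} - 4656282} = \frac{1}{-4656282 + \left(620 + 52 \sqrt{6}\right)^{2}}$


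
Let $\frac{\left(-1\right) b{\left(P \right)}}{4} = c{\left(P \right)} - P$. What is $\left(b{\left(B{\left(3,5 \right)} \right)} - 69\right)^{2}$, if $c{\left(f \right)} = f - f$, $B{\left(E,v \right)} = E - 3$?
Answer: $4761$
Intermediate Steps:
$B{\left(E,v \right)} = -3 + E$ ($B{\left(E,v \right)} = E - 3 = -3 + E$)
$c{\left(f \right)} = 0$
$b{\left(P \right)} = 4 P$ ($b{\left(P \right)} = - 4 \left(0 - P\right) = - 4 \left(- P\right) = 4 P$)
$\left(b{\left(B{\left(3,5 \right)} \right)} - 69\right)^{2} = \left(4 \left(-3 + 3\right) - 69\right)^{2} = \left(4 \cdot 0 - 69\right)^{2} = \left(0 - 69\right)^{2} = \left(-69\right)^{2} = 4761$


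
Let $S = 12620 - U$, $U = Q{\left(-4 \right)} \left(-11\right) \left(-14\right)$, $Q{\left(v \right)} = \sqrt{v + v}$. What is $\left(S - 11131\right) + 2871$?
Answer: $4360 - 308 i \sqrt{2} \approx 4360.0 - 435.58 i$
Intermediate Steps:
$Q{\left(v \right)} = \sqrt{2} \sqrt{v}$ ($Q{\left(v \right)} = \sqrt{2 v} = \sqrt{2} \sqrt{v}$)
$U = 308 i \sqrt{2}$ ($U = \sqrt{2} \sqrt{-4} \left(-11\right) \left(-14\right) = \sqrt{2} \cdot 2 i \left(-11\right) \left(-14\right) = 2 i \sqrt{2} \left(-11\right) \left(-14\right) = - 22 i \sqrt{2} \left(-14\right) = 308 i \sqrt{2} \approx 435.58 i$)
$S = 12620 - 308 i \sqrt{2} \approx 12620.0 - 435.58 i$
$\left(S - 11131\right) + 2871 = \left(\left(12620 - 308 i \sqrt{2}\right) - 11131\right) + 2871 = \left(1489 - 308 i \sqrt{2}\right) + 2871 = 4360 - 308 i \sqrt{2}$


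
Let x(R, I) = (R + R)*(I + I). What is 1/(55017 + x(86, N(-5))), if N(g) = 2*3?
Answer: 1/57081 ≈ 1.7519e-5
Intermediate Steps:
N(g) = 6
x(R, I) = 4*I*R (x(R, I) = (2*R)*(2*I) = 4*I*R)
1/(55017 + x(86, N(-5))) = 1/(55017 + 4*6*86) = 1/(55017 + 2064) = 1/57081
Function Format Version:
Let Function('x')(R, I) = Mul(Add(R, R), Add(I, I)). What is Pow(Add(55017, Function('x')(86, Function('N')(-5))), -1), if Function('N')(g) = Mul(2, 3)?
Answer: Rational(1, 57081) ≈ 1.7519e-5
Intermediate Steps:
Function('N')(g) = 6
Function('x')(R, I) = Mul(4, I, R) (Function('x')(R, I) = Mul(Mul(2, R), Mul(2, I)) = Mul(4, I, R))
Pow(Add(55017, Function('x')(86, Function('N')(-5))), -1) = Pow(Add(55017, Mul(4, 6, 86)), -1) = Pow(Add(55017, 2064), -1) = Pow(57081, -1) = Rational(1, 57081)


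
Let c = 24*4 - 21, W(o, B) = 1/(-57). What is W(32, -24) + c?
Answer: 4274/57 ≈ 74.982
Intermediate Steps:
W(o, B) = -1/57
c = 75 (c = 96 - 21 = 75)
W(32, -24) + c = -1/57 + 75 = 4274/57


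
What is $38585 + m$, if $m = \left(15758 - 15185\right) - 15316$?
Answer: $23842$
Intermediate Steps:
$m = -14743$ ($m = 573 - 15316 = -14743$)
$38585 + m = 38585 - 14743 = 23842$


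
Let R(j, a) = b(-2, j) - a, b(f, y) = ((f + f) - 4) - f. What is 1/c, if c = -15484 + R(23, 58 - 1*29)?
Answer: -1/15519 ≈ -6.4437e-5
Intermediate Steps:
b(f, y) = -4 + f (b(f, y) = (2*f - 4) - f = (-4 + 2*f) - f = -4 + f)
R(j, a) = -6 - a (R(j, a) = (-4 - 2) - a = -6 - a)
c = -15519 (c = -15484 + (-6 - (58 - 1*29)) = -15484 + (-6 - (58 - 29)) = -15484 + (-6 - 1*29) = -15484 + (-6 - 29) = -15484 - 35 = -15519)
1/c = 1/(-15519) = -1/15519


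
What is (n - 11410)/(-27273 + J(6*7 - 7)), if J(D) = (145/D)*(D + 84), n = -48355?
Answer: 11953/5356 ≈ 2.2317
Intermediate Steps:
J(D) = 145*(84 + D)/D (J(D) = (145/D)*(84 + D) = 145*(84 + D)/D)
(n - 11410)/(-27273 + J(6*7 - 7)) = (-48355 - 11410)/(-27273 + (145 + 12180/(6*7 - 7))) = -59765/(-27273 + (145 + 12180/(42 - 7))) = -59765/(-27273 + (145 + 12180/35)) = -59765/(-27273 + (145 + 12180*(1/35))) = -59765/(-27273 + (145 + 348)) = -59765/(-27273 + 493) = -59765/(-26780) = -59765*(-1/26780) = 11953/5356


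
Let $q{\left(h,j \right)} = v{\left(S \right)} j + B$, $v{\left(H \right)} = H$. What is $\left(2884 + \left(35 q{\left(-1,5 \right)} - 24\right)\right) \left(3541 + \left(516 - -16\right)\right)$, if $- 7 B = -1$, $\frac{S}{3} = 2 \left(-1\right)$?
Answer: $7392495$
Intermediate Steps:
$S = -6$ ($S = 3 \cdot 2 \left(-1\right) = 3 \left(-2\right) = -6$)
$B = \frac{1}{7}$ ($B = \left(- \frac{1}{7}\right) \left(-1\right) = \frac{1}{7} \approx 0.14286$)
$q{\left(h,j \right)} = \frac{1}{7} - 6 j$ ($q{\left(h,j \right)} = - 6 j + \frac{1}{7} = \frac{1}{7} - 6 j$)
$\left(2884 + \left(35 q{\left(-1,5 \right)} - 24\right)\right) \left(3541 + \left(516 - -16\right)\right) = \left(2884 + \left(35 \left(\frac{1}{7} - 30\right) - 24\right)\right) \left(3541 + \left(516 - -16\right)\right) = \left(2884 + \left(35 \left(\frac{1}{7} - 30\right) - 24\right)\right) \left(3541 + \left(516 + 16\right)\right) = \left(2884 + \left(35 \left(- \frac{209}{7}\right) - 24\right)\right) \left(3541 + 532\right) = \left(2884 - 1069\right) 4073 = 1815 \cdot 4073 = 7392495$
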